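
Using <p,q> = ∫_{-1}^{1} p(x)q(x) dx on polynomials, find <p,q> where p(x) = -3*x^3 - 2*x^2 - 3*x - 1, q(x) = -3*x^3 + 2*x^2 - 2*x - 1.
<p,q> = 454/35

Expand the product: p(x)·q(x) = 9*x^6 + 11*x^4 + 4*x^3 + 6*x^2 + 5*x + 1.
∫_{-1}^{1} of each monomial x^k gives [2/(k+1) if k even, 0 if k odd]. Integrating term-by-term (or equivalently evaluating the antiderivative F(x) = 9*x^7/7 + 11*x^5/5 + x^4 + 2*x^3 + 5*x^2/2 + x at the endpoints):
  F(1) − F(−1) = 699/70 − (-209/70) = 454/35.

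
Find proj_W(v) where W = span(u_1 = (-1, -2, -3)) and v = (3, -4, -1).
proj_W(v) = (-4/7, -8/7, -12/7)

Set up U = [u_1 | ... | u_1] ∈ R^(3×1). The projector onto W = col(U) is P = U (U^T U)^(-1) U^T.
Compute U^T U =
  [14],
and U^T v = (8).
Solve U^T U · c = U^T v for the coefficients: c = (4/7). The projection is proj_W(v) = U c.
Check: (v - proj_W(v)) · u_1 = 0  (should be 0).
Result: proj_W(v) = (-4/7, -8/7, -12/7).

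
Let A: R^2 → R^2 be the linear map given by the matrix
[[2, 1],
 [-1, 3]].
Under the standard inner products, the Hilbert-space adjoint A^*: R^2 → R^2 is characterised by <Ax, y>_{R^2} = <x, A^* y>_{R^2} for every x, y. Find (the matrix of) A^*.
A^* = A^T =
[[2, -1],
 [1, 3]]

For real matrices with standard dot products, the defining identity <Ax, y> = <x, A^* y> gives (Ax)^T y = x^T (A^*) y, i.e. x^T A^T y = x^T (A^*) y. Since this holds for all x, y, we must have A^* = A^T. Therefore
A^* =
[[2, -1],
 [1, 3]].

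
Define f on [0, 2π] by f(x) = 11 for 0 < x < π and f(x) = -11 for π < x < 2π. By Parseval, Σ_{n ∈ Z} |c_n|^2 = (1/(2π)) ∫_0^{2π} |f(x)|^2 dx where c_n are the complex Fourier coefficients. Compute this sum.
Σ |c_n|^2 = 121

Parseval equates the L^2 energy of f (normalised by 1/(2π)) with the ℓ^2 sum of its Fourier coefficients: (1/(2π)) ∫_0^{2π} |f|^2 = Σ |c_n|^2.
Compute the left side: (1/(2π)) [∫_0^π 11^2 dx + ∫_π^{2π} (-11)^2 dx] = (1/(2π)) · (121π + 121π) = (121 + 121)/2 = 121.
So Σ_{n ∈ Z} |c_n|^2 = 121.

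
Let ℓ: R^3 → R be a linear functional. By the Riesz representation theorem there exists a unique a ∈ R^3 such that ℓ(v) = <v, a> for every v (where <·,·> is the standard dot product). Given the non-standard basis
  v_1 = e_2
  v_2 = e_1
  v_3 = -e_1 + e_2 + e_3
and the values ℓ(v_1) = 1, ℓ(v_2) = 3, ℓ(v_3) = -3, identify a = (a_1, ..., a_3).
a = (3, 1, -1)

Write a = (a_1, ..., a_3) in the standard basis. For each basis vector v_i, ℓ(v_i) = <v_i, a> is a linear equation in the a_j's. Collect the n equations into a matrix system V a = ℓ, where row i of V is v_i (expressed in the standard basis). Since V is invertible (lower-triangular with 1s on the diagonal, up to permutation), solve by back-substitution:
  V =
[[0, 1, 0],
 [1, 0, 0],
 [-1, 1, 1]]
  V a = (1, 3, -3)
Solving gives a = (3, 1, -1).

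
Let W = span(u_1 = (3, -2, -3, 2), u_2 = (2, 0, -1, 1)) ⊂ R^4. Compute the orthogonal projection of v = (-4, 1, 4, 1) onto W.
proj_W(v) = (-113/35, 46/35, 13/5, -68/35)

Set up U = [u_1 | ... | u_2] ∈ R^(4×2). The projector onto W = col(U) is P = U (U^T U)^(-1) U^T.
Compute U^T U =
  [26, 11]
  [11, 6],
and U^T v = (-24, -11).
Solve U^T U · c = U^T v for the coefficients: c = (-23/35, -22/35). The projection is proj_W(v) = U c.
Check: (v - proj_W(v)) · u_1 = 0  (should be 0).
Check: (v - proj_W(v)) · u_2 = 0  (should be 0).
Result: proj_W(v) = (-113/35, 46/35, 13/5, -68/35).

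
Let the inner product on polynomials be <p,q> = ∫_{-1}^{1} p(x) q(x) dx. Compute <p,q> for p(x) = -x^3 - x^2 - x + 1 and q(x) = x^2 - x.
<p,q> = 4/3

Expand the product: p(x)·q(x) = -x^5 + 2*x^2 - x.
∫_{-1}^{1} of each monomial x^k gives [2/(k+1) if k even, 0 if k odd]. Integrating term-by-term (or equivalently evaluating the antiderivative F(x) = -x^6/6 + 2*x^3/3 - x^2/2 at the endpoints):
  F(1) − F(−1) = 0 − (-4/3) = 4/3.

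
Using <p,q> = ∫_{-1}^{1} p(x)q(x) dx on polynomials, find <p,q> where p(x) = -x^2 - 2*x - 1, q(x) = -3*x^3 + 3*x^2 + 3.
<p,q> = -44/5

Expand the product: p(x)·q(x) = 3*x^5 + 3*x^4 - 3*x^3 - 6*x^2 - 6*x - 3.
∫_{-1}^{1} of each monomial x^k gives [2/(k+1) if k even, 0 if k odd]. Integrating term-by-term (or equivalently evaluating the antiderivative F(x) = x^6/2 + 3*x^5/5 - 3*x^4/4 - 2*x^3 - 3*x^2 - 3*x at the endpoints):
  F(1) − F(−1) = -153/20 − (23/20) = -44/5.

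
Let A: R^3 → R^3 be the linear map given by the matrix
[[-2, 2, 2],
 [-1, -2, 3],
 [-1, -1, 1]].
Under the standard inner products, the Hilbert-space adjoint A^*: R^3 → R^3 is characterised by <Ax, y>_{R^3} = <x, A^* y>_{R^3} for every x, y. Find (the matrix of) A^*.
A^* = A^T =
[[-2, -1, -1],
 [2, -2, -1],
 [2, 3, 1]]

For real matrices with standard dot products, the defining identity <Ax, y> = <x, A^* y> gives (Ax)^T y = x^T (A^*) y, i.e. x^T A^T y = x^T (A^*) y. Since this holds for all x, y, we must have A^* = A^T. Therefore
A^* =
[[-2, -1, -1],
 [2, -2, -1],
 [2, 3, 1]].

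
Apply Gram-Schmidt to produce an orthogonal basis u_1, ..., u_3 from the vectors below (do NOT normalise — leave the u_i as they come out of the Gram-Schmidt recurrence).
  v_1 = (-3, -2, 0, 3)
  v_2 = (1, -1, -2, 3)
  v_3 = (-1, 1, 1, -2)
Orthogonal basis:
  u_1 = (-3, -2, 0, 3)
  u_2 = (23/11, -3/11, -2, 21/11)
  u_3 = (-71/266, 48/133, -47/133, -1/38)

Apply the Gram-Schmidt recurrence
  u_1 = v_1
  u_i = v_i − Σ_{j<i} ((v_i · u_j) / (u_j · u_j)) · u_j.

Step by step this gives:
  u_1 = (-3, -2, 0, 3)
  u_2 = (23/11, -3/11, -2, 21/11)
  u_3 = (-71/266, 48/133, -47/133, -1/38)

Orthogonality check:
  u_2 · u_1 = 0 (should be 0)
  u_3 · u_1 = 0 (should be 0)
  u_3 · u_2 = 0 (should be 0)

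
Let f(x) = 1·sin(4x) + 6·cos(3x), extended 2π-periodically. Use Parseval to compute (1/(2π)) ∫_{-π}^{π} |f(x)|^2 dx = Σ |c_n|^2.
Σ |c_n|^2 = 37/2

Expand |f|^2 and use orthogonality of {sin(nx), cos(mx)} on [-π, π]:
  ∫_{-π}^{π} sin(nx)^2 dx = π, ∫ cos(mx)^2 dx = π, and cross terms integrate to 0.
So ∫_{-π}^{π} f(x)^2 dx = 1^2 · π + 6^2 · π = (1 + 36)π.
Divide by 2π: (1 + 36)/2 = 37/2.
By Parseval, this equals Σ |c_n|^2.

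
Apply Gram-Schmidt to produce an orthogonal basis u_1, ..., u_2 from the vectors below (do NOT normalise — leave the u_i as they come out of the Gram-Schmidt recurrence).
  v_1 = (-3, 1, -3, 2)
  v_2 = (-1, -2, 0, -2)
Orthogonal basis:
  u_1 = (-3, 1, -3, 2)
  u_2 = (-32/23, -43/23, -9/23, -40/23)

Apply the Gram-Schmidt recurrence
  u_1 = v_1
  u_i = v_i − Σ_{j<i} ((v_i · u_j) / (u_j · u_j)) · u_j.

Step by step this gives:
  u_1 = (-3, 1, -3, 2)
  u_2 = (-32/23, -43/23, -9/23, -40/23)

Orthogonality check:
  u_2 · u_1 = 0 (should be 0)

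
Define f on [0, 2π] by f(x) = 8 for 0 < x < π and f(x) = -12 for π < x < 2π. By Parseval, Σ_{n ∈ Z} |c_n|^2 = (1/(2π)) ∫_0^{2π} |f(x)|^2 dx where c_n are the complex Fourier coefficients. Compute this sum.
Σ |c_n|^2 = 104

Parseval equates the L^2 energy of f (normalised by 1/(2π)) with the ℓ^2 sum of its Fourier coefficients: (1/(2π)) ∫_0^{2π} |f|^2 = Σ |c_n|^2.
Compute the left side: (1/(2π)) [∫_0^π 8^2 dx + ∫_π^{2π} (-12)^2 dx] = (1/(2π)) · (64π + 144π) = (64 + 144)/2 = 104.
So Σ_{n ∈ Z} |c_n|^2 = 104.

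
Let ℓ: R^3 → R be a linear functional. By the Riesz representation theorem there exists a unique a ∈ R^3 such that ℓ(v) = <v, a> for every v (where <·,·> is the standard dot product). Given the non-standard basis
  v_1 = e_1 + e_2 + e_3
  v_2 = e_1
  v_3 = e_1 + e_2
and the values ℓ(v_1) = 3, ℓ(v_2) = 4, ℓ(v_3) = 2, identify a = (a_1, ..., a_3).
a = (4, -2, 1)

Write a = (a_1, ..., a_3) in the standard basis. For each basis vector v_i, ℓ(v_i) = <v_i, a> is a linear equation in the a_j's. Collect the n equations into a matrix system V a = ℓ, where row i of V is v_i (expressed in the standard basis). Since V is invertible (lower-triangular with 1s on the diagonal, up to permutation), solve by back-substitution:
  V =
[[1, 1, 1],
 [1, 0, 0],
 [1, 1, 0]]
  V a = (3, 4, 2)
Solving gives a = (4, -2, 1).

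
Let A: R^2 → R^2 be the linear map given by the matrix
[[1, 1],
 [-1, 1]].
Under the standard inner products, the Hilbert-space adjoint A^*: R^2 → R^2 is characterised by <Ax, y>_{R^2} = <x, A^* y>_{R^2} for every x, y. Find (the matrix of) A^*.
A^* = A^T =
[[1, -1],
 [1, 1]]

For real matrices with standard dot products, the defining identity <Ax, y> = <x, A^* y> gives (Ax)^T y = x^T (A^*) y, i.e. x^T A^T y = x^T (A^*) y. Since this holds for all x, y, we must have A^* = A^T. Therefore
A^* =
[[1, -1],
 [1, 1]].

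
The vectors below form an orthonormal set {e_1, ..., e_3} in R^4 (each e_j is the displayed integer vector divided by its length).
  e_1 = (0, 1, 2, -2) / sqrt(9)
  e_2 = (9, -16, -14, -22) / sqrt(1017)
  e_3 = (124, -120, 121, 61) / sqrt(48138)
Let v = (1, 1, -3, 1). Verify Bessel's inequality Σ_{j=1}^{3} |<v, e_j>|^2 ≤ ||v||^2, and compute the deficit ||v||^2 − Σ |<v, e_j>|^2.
Σ |<v, e_j>|^2 = 1588/213; ||v||^2 = 12; deficit = 968/213

Write each e_j = u_j / sqrt(<u_j, u_j>) where u_j is the displayed integer vector. Then <v, e_j> = <v, u_j> / sqrt(<u_j, u_j>), so |<v, e_j>|^2 = <v, u_j>^2 / <u_j, u_j>.
Coefficients: <v, e_1> = -7/sqrt(9), <v, e_2> = 13/sqrt(1017), <v, e_3> = -298/sqrt(48138).
Square and sum: Σ |<v, e_j>|^2 = 1588/213.
Compute ||v||^2 = v·v = 12.
Deficit = 12 − 1588/213 = 968/213 ≥ 0, confirming Bessel's inequality. (The deficit equals ||v − Σ <v,e_j> e_j||^2, the squared distance from v to span{e_j}.)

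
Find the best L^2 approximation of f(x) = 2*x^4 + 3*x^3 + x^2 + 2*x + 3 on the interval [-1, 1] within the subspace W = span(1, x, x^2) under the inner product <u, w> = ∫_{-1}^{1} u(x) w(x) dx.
g(x) = 19*x^2/7 + 19*x/5 + 99/35

The best approximation g ∈ W is the orthogonal projection of f onto W. Writing g = a_0 + a_1 x + a_2 x^2, the coefficients solve the normal equations G · a = b where
  G_{ij} = <φ_i, φ_j> and b_i = <f, φ_i>, with φ_0 = 1, φ_1 = x, φ_2 = x^2.
G =
  [2, 0, 2/3]
  [0, 2/3, 0]
  [2/3, 0, 2/5],
b = (112/15, 38/15, 104/35).
Solving gives a_0 = 99/35, a_1 = 19/5, a_2 = 19/7, so
  g(x) = 19*x^2/7 + 19*x/5 + 99/35.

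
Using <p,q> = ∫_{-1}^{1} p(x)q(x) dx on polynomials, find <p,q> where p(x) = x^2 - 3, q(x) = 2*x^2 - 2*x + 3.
<p,q> = -96/5

Expand the product: p(x)·q(x) = 2*x^4 - 2*x^3 - 3*x^2 + 6*x - 9.
∫_{-1}^{1} of each monomial x^k gives [2/(k+1) if k even, 0 if k odd]. Integrating term-by-term (or equivalently evaluating the antiderivative F(x) = 2*x^5/5 - x^4/2 - x^3 + 3*x^2 - 9*x at the endpoints):
  F(1) − F(−1) = -71/10 − (121/10) = -96/5.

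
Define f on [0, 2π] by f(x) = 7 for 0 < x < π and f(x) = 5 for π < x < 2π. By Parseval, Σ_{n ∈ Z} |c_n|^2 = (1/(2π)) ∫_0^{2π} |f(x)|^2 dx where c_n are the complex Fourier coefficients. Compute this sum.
Σ |c_n|^2 = 37

Parseval equates the L^2 energy of f (normalised by 1/(2π)) with the ℓ^2 sum of its Fourier coefficients: (1/(2π)) ∫_0^{2π} |f|^2 = Σ |c_n|^2.
Compute the left side: (1/(2π)) [∫_0^π 7^2 dx + ∫_π^{2π} 5^2 dx] = (1/(2π)) · (49π + 25π) = (49 + 25)/2 = 37.
So Σ_{n ∈ Z} |c_n|^2 = 37.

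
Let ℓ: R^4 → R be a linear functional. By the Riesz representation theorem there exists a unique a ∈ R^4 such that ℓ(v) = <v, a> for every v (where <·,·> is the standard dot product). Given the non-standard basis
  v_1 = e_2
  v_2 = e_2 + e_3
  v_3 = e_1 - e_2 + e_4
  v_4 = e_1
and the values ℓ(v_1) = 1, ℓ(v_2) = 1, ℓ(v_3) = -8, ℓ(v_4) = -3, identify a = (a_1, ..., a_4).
a = (-3, 1, 0, -4)

Write a = (a_1, ..., a_4) in the standard basis. For each basis vector v_i, ℓ(v_i) = <v_i, a> is a linear equation in the a_j's. Collect the n equations into a matrix system V a = ℓ, where row i of V is v_i (expressed in the standard basis). Since V is invertible (lower-triangular with 1s on the diagonal, up to permutation), solve by back-substitution:
  V =
[[0, 1, 0, 0],
 [0, 1, 1, 0],
 [1, -1, 0, 1],
 [1, 0, 0, 0]]
  V a = (1, 1, -8, -3)
Solving gives a = (-3, 1, 0, -4).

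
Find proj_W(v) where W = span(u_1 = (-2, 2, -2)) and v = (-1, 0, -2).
proj_W(v) = (-1, 1, -1)

Set up U = [u_1 | ... | u_1] ∈ R^(3×1). The projector onto W = col(U) is P = U (U^T U)^(-1) U^T.
Compute U^T U =
  [12],
and U^T v = (6).
Solve U^T U · c = U^T v for the coefficients: c = (1/2). The projection is proj_W(v) = U c.
Check: (v - proj_W(v)) · u_1 = 0  (should be 0).
Result: proj_W(v) = (-1, 1, -1).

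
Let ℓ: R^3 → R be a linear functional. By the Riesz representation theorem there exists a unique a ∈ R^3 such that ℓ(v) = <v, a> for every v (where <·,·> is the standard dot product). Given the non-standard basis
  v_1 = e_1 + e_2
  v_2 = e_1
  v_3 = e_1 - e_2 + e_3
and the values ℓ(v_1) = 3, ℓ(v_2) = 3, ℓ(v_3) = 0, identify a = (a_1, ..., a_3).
a = (3, 0, -3)

Write a = (a_1, ..., a_3) in the standard basis. For each basis vector v_i, ℓ(v_i) = <v_i, a> is a linear equation in the a_j's. Collect the n equations into a matrix system V a = ℓ, where row i of V is v_i (expressed in the standard basis). Since V is invertible (lower-triangular with 1s on the diagonal, up to permutation), solve by back-substitution:
  V =
[[1, 1, 0],
 [1, 0, 0],
 [1, -1, 1]]
  V a = (3, 3, 0)
Solving gives a = (3, 0, -3).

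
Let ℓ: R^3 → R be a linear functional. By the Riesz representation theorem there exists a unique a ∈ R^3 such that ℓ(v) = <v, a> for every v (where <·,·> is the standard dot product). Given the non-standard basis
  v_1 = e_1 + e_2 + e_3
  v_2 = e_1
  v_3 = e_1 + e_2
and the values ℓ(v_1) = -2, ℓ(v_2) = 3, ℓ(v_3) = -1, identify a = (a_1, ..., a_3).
a = (3, -4, -1)

Write a = (a_1, ..., a_3) in the standard basis. For each basis vector v_i, ℓ(v_i) = <v_i, a> is a linear equation in the a_j's. Collect the n equations into a matrix system V a = ℓ, where row i of V is v_i (expressed in the standard basis). Since V is invertible (lower-triangular with 1s on the diagonal, up to permutation), solve by back-substitution:
  V =
[[1, 1, 1],
 [1, 0, 0],
 [1, 1, 0]]
  V a = (-2, 3, -1)
Solving gives a = (3, -4, -1).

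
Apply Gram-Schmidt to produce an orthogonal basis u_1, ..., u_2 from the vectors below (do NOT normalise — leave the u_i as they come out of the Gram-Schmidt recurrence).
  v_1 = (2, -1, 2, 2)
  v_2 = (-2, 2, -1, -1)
Orthogonal basis:
  u_1 = (2, -1, 2, 2)
  u_2 = (-6/13, 16/13, 7/13, 7/13)

Apply the Gram-Schmidt recurrence
  u_1 = v_1
  u_i = v_i − Σ_{j<i} ((v_i · u_j) / (u_j · u_j)) · u_j.

Step by step this gives:
  u_1 = (2, -1, 2, 2)
  u_2 = (-6/13, 16/13, 7/13, 7/13)

Orthogonality check:
  u_2 · u_1 = 0 (should be 0)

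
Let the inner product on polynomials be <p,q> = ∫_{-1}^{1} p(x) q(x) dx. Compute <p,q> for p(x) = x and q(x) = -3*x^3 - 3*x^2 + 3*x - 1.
<p,q> = 4/5

Expand the product: p(x)·q(x) = -3*x^4 - 3*x^3 + 3*x^2 - x.
∫_{-1}^{1} of each monomial x^k gives [2/(k+1) if k even, 0 if k odd]. Integrating term-by-term (or equivalently evaluating the antiderivative F(x) = -3*x^5/5 - 3*x^4/4 + x^3 - x^2/2 at the endpoints):
  F(1) − F(−1) = -17/20 − (-33/20) = 4/5.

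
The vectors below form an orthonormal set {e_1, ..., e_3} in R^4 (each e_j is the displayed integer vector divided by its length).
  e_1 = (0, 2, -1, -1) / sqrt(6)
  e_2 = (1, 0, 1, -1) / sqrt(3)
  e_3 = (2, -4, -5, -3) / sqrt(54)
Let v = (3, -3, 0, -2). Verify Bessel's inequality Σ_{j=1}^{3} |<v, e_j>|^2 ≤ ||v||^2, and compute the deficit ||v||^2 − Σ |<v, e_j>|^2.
Σ |<v, e_j>|^2 = 65/3; ||v||^2 = 22; deficit = 1/3

Write each e_j = u_j / sqrt(<u_j, u_j>) where u_j is the displayed integer vector. Then <v, e_j> = <v, u_j> / sqrt(<u_j, u_j>), so |<v, e_j>|^2 = <v, u_j>^2 / <u_j, u_j>.
Coefficients: <v, e_1> = -4/sqrt(6), <v, e_2> = 5/sqrt(3), <v, e_3> = 24/sqrt(54).
Square and sum: Σ |<v, e_j>|^2 = 65/3.
Compute ||v||^2 = v·v = 22.
Deficit = 22 − 65/3 = 1/3 ≥ 0, confirming Bessel's inequality. (The deficit equals ||v − Σ <v,e_j> e_j||^2, the squared distance from v to span{e_j}.)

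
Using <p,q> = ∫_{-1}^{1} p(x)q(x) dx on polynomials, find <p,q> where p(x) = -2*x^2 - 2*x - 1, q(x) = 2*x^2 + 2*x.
<p,q> = -28/5

Expand the product: p(x)·q(x) = -4*x^4 - 8*x^3 - 6*x^2 - 2*x.
∫_{-1}^{1} of each monomial x^k gives [2/(k+1) if k even, 0 if k odd]. Integrating term-by-term (or equivalently evaluating the antiderivative F(x) = -4*x^5/5 - 2*x^4 - 2*x^3 - x^2 at the endpoints):
  F(1) − F(−1) = -29/5 − (-1/5) = -28/5.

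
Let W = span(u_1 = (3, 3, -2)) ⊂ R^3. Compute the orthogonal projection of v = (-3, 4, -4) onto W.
proj_W(v) = (3/2, 3/2, -1)

Set up U = [u_1 | ... | u_1] ∈ R^(3×1). The projector onto W = col(U) is P = U (U^T U)^(-1) U^T.
Compute U^T U =
  [22],
and U^T v = (11).
Solve U^T U · c = U^T v for the coefficients: c = (1/2). The projection is proj_W(v) = U c.
Check: (v - proj_W(v)) · u_1 = 0  (should be 0).
Result: proj_W(v) = (3/2, 3/2, -1).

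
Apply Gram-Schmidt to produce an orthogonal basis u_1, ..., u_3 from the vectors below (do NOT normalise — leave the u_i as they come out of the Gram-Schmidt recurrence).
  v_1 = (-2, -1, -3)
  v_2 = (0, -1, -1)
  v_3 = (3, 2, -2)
Orthogonal basis:
  u_1 = (-2, -1, -3)
  u_2 = (4/7, -5/7, -1/7)
  u_3 = (7/3, 7/3, -7/3)

Apply the Gram-Schmidt recurrence
  u_1 = v_1
  u_i = v_i − Σ_{j<i} ((v_i · u_j) / (u_j · u_j)) · u_j.

Step by step this gives:
  u_1 = (-2, -1, -3)
  u_2 = (4/7, -5/7, -1/7)
  u_3 = (7/3, 7/3, -7/3)

Orthogonality check:
  u_2 · u_1 = 0 (should be 0)
  u_3 · u_1 = 0 (should be 0)
  u_3 · u_2 = 0 (should be 0)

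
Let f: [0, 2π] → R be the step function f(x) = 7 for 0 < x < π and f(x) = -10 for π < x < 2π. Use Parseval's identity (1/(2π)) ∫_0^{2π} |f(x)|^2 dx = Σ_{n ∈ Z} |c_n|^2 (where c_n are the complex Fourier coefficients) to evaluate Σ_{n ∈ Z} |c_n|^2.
Σ |c_n|^2 = 149/2

Parseval equates the L^2 energy of f (normalised by 1/(2π)) with the ℓ^2 sum of its Fourier coefficients: (1/(2π)) ∫_0^{2π} |f|^2 = Σ |c_n|^2.
Compute the left side: (1/(2π)) [∫_0^π 7^2 dx + ∫_π^{2π} (-10)^2 dx] = (1/(2π)) · (49π + 100π) = (49 + 100)/2 = 149/2.
So Σ_{n ∈ Z} |c_n|^2 = 149/2.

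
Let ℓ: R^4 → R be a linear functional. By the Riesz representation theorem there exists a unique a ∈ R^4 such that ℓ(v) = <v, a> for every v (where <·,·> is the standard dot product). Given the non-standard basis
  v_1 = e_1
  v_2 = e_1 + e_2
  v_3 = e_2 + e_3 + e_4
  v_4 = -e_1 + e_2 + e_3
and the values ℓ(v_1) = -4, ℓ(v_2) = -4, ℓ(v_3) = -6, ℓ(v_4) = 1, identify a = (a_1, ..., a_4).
a = (-4, 0, -3, -3)

Write a = (a_1, ..., a_4) in the standard basis. For each basis vector v_i, ℓ(v_i) = <v_i, a> is a linear equation in the a_j's. Collect the n equations into a matrix system V a = ℓ, where row i of V is v_i (expressed in the standard basis). Since V is invertible (lower-triangular with 1s on the diagonal, up to permutation), solve by back-substitution:
  V =
[[1, 0, 0, 0],
 [1, 1, 0, 0],
 [0, 1, 1, 1],
 [-1, 1, 1, 0]]
  V a = (-4, -4, -6, 1)
Solving gives a = (-4, 0, -3, -3).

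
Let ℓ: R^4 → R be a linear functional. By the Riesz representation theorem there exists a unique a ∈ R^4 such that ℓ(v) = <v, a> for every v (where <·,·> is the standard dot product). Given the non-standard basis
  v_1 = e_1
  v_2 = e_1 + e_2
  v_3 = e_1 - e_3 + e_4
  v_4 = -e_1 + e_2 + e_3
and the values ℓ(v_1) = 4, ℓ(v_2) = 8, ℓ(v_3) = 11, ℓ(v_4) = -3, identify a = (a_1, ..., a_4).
a = (4, 4, -3, 4)

Write a = (a_1, ..., a_4) in the standard basis. For each basis vector v_i, ℓ(v_i) = <v_i, a> is a linear equation in the a_j's. Collect the n equations into a matrix system V a = ℓ, where row i of V is v_i (expressed in the standard basis). Since V is invertible (lower-triangular with 1s on the diagonal, up to permutation), solve by back-substitution:
  V =
[[1, 0, 0, 0],
 [1, 1, 0, 0],
 [1, 0, -1, 1],
 [-1, 1, 1, 0]]
  V a = (4, 8, 11, -3)
Solving gives a = (4, 4, -3, 4).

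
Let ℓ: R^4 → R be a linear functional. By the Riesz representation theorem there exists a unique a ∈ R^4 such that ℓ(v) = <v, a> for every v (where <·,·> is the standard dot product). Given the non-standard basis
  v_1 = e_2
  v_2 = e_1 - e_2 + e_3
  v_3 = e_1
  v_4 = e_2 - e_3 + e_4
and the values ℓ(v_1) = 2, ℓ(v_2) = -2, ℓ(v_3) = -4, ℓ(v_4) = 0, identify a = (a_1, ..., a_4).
a = (-4, 2, 4, 2)

Write a = (a_1, ..., a_4) in the standard basis. For each basis vector v_i, ℓ(v_i) = <v_i, a> is a linear equation in the a_j's. Collect the n equations into a matrix system V a = ℓ, where row i of V is v_i (expressed in the standard basis). Since V is invertible (lower-triangular with 1s on the diagonal, up to permutation), solve by back-substitution:
  V =
[[0, 1, 0, 0],
 [1, -1, 1, 0],
 [1, 0, 0, 0],
 [0, 1, -1, 1]]
  V a = (2, -2, -4, 0)
Solving gives a = (-4, 2, 4, 2).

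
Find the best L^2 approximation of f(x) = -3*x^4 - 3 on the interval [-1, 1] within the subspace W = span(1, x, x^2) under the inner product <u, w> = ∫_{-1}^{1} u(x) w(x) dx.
g(x) = -18*x^2/7 - 96/35

The best approximation g ∈ W is the orthogonal projection of f onto W. Writing g = a_0 + a_1 x + a_2 x^2, the coefficients solve the normal equations G · a = b where
  G_{ij} = <φ_i, φ_j> and b_i = <f, φ_i>, with φ_0 = 1, φ_1 = x, φ_2 = x^2.
G =
  [2, 0, 2/3]
  [0, 2/3, 0]
  [2/3, 0, 2/5],
b = (-36/5, 0, -20/7).
Solving gives a_0 = -96/35, a_1 = 0, a_2 = -18/7, so
  g(x) = -18*x^2/7 - 96/35.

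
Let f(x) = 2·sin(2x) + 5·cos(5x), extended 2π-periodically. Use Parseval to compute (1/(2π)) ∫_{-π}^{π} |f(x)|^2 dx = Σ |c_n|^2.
Σ |c_n|^2 = 29/2

Expand |f|^2 and use orthogonality of {sin(nx), cos(mx)} on [-π, π]:
  ∫_{-π}^{π} sin(nx)^2 dx = π, ∫ cos(mx)^2 dx = π, and cross terms integrate to 0.
So ∫_{-π}^{π} f(x)^2 dx = 2^2 · π + 5^2 · π = (4 + 25)π.
Divide by 2π: (4 + 25)/2 = 29/2.
By Parseval, this equals Σ |c_n|^2.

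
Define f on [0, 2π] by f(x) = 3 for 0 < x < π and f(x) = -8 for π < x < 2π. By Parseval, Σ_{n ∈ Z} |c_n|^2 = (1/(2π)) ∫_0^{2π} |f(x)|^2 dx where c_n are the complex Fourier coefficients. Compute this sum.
Σ |c_n|^2 = 73/2

Parseval equates the L^2 energy of f (normalised by 1/(2π)) with the ℓ^2 sum of its Fourier coefficients: (1/(2π)) ∫_0^{2π} |f|^2 = Σ |c_n|^2.
Compute the left side: (1/(2π)) [∫_0^π 3^2 dx + ∫_π^{2π} (-8)^2 dx] = (1/(2π)) · (9π + 64π) = (9 + 64)/2 = 73/2.
So Σ_{n ∈ Z} |c_n|^2 = 73/2.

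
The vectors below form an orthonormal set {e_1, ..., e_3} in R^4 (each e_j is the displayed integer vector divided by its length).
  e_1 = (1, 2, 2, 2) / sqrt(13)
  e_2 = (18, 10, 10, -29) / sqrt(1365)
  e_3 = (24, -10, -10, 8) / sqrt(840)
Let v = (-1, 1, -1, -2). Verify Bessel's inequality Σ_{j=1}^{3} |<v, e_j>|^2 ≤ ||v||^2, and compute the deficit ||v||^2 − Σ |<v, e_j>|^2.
Σ |<v, e_j>|^2 = 5; ||v||^2 = 7; deficit = 2

Write each e_j = u_j / sqrt(<u_j, u_j>) where u_j is the displayed integer vector. Then <v, e_j> = <v, u_j> / sqrt(<u_j, u_j>), so |<v, e_j>|^2 = <v, u_j>^2 / <u_j, u_j>.
Coefficients: <v, e_1> = -5/sqrt(13), <v, e_2> = 40/sqrt(1365), <v, e_3> = -40/sqrt(840).
Square and sum: Σ |<v, e_j>|^2 = 5.
Compute ||v||^2 = v·v = 7.
Deficit = 7 − 5 = 2 ≥ 0, confirming Bessel's inequality. (The deficit equals ||v − Σ <v,e_j> e_j||^2, the squared distance from v to span{e_j}.)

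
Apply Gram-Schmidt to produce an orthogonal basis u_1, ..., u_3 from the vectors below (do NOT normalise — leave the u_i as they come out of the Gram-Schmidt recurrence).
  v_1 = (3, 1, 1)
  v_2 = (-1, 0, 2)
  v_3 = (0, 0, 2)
Orthogonal basis:
  u_1 = (3, 1, 1)
  u_2 = (-8/11, 1/11, 23/11)
  u_3 = (2/27, -7/27, 1/27)

Apply the Gram-Schmidt recurrence
  u_1 = v_1
  u_i = v_i − Σ_{j<i} ((v_i · u_j) / (u_j · u_j)) · u_j.

Step by step this gives:
  u_1 = (3, 1, 1)
  u_2 = (-8/11, 1/11, 23/11)
  u_3 = (2/27, -7/27, 1/27)

Orthogonality check:
  u_2 · u_1 = 0 (should be 0)
  u_3 · u_1 = 0 (should be 0)
  u_3 · u_2 = 0 (should be 0)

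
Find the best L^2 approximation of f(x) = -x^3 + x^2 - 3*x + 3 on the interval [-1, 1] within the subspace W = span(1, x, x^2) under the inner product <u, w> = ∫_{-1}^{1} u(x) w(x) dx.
g(x) = x^2 - 18*x/5 + 3

The best approximation g ∈ W is the orthogonal projection of f onto W. Writing g = a_0 + a_1 x + a_2 x^2, the coefficients solve the normal equations G · a = b where
  G_{ij} = <φ_i, φ_j> and b_i = <f, φ_i>, with φ_0 = 1, φ_1 = x, φ_2 = x^2.
G =
  [2, 0, 2/3]
  [0, 2/3, 0]
  [2/3, 0, 2/5],
b = (20/3, -12/5, 12/5).
Solving gives a_0 = 3, a_1 = -18/5, a_2 = 1, so
  g(x) = x^2 - 18*x/5 + 3.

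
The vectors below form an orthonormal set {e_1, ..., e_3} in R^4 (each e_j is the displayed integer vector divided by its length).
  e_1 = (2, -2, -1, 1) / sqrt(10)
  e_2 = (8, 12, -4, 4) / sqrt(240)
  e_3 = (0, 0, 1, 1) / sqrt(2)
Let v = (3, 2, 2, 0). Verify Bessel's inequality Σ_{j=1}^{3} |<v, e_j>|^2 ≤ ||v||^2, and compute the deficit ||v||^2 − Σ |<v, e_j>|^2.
Σ |<v, e_j>|^2 = 26/3; ||v||^2 = 17; deficit = 25/3

Write each e_j = u_j / sqrt(<u_j, u_j>) where u_j is the displayed integer vector. Then <v, e_j> = <v, u_j> / sqrt(<u_j, u_j>), so |<v, e_j>|^2 = <v, u_j>^2 / <u_j, u_j>.
Coefficients: <v, e_1> = 0/sqrt(10), <v, e_2> = 40/sqrt(240), <v, e_3> = 2/sqrt(2).
Square and sum: Σ |<v, e_j>|^2 = 26/3.
Compute ||v||^2 = v·v = 17.
Deficit = 17 − 26/3 = 25/3 ≥ 0, confirming Bessel's inequality. (The deficit equals ||v − Σ <v,e_j> e_j||^2, the squared distance from v to span{e_j}.)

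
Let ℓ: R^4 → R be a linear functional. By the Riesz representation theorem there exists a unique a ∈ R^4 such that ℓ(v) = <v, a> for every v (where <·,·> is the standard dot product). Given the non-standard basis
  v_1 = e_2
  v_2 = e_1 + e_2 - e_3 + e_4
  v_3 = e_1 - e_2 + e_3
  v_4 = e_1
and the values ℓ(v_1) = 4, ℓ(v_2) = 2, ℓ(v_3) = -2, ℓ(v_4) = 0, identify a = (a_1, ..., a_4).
a = (0, 4, 2, 0)

Write a = (a_1, ..., a_4) in the standard basis. For each basis vector v_i, ℓ(v_i) = <v_i, a> is a linear equation in the a_j's. Collect the n equations into a matrix system V a = ℓ, where row i of V is v_i (expressed in the standard basis). Since V is invertible (lower-triangular with 1s on the diagonal, up to permutation), solve by back-substitution:
  V =
[[0, 1, 0, 0],
 [1, 1, -1, 1],
 [1, -1, 1, 0],
 [1, 0, 0, 0]]
  V a = (4, 2, -2, 0)
Solving gives a = (0, 4, 2, 0).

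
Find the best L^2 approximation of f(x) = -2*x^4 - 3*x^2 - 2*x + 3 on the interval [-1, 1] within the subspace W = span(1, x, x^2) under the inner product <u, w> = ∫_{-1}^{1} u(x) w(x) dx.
g(x) = -33*x^2/7 - 2*x + 111/35

The best approximation g ∈ W is the orthogonal projection of f onto W. Writing g = a_0 + a_1 x + a_2 x^2, the coefficients solve the normal equations G · a = b where
  G_{ij} = <φ_i, φ_j> and b_i = <f, φ_i>, with φ_0 = 1, φ_1 = x, φ_2 = x^2.
G =
  [2, 0, 2/3]
  [0, 2/3, 0]
  [2/3, 0, 2/5],
b = (16/5, -4/3, 8/35).
Solving gives a_0 = 111/35, a_1 = -2, a_2 = -33/7, so
  g(x) = -33*x^2/7 - 2*x + 111/35.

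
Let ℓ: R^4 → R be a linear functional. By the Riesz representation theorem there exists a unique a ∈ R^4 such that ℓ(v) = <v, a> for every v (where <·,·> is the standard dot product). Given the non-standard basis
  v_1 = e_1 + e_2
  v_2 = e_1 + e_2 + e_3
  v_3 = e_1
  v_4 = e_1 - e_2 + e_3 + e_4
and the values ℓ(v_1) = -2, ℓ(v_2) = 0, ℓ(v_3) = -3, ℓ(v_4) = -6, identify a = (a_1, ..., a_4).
a = (-3, 1, 2, -4)

Write a = (a_1, ..., a_4) in the standard basis. For each basis vector v_i, ℓ(v_i) = <v_i, a> is a linear equation in the a_j's. Collect the n equations into a matrix system V a = ℓ, where row i of V is v_i (expressed in the standard basis). Since V is invertible (lower-triangular with 1s on the diagonal, up to permutation), solve by back-substitution:
  V =
[[1, 1, 0, 0],
 [1, 1, 1, 0],
 [1, 0, 0, 0],
 [1, -1, 1, 1]]
  V a = (-2, 0, -3, -6)
Solving gives a = (-3, 1, 2, -4).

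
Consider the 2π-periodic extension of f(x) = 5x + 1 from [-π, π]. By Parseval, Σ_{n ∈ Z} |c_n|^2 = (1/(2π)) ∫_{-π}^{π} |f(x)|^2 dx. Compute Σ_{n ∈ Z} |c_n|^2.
Σ |c_n|^2 = 25π^2/3 + 1

Expand and integrate term by term over [-π, π]:
  ∫ (5x)^2 dx = 25·(2π^3/3); ∫ 2·5·(1)·x dx = 0 (odd integrand); ∫ 1^2 dx = 1·2π.
So (1/(2π)) ∫_{-π}^{π} (5x + 1)^2 dx = 25π^2/3 + 1 = 25π^2/3 + 1.
Parseval ⇒ Σ |c_n|^2 = 25π^2/3 + 1.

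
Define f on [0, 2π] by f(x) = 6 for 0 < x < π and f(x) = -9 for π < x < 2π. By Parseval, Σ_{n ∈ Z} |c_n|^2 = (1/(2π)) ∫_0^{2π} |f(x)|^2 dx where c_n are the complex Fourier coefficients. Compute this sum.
Σ |c_n|^2 = 117/2

Parseval equates the L^2 energy of f (normalised by 1/(2π)) with the ℓ^2 sum of its Fourier coefficients: (1/(2π)) ∫_0^{2π} |f|^2 = Σ |c_n|^2.
Compute the left side: (1/(2π)) [∫_0^π 6^2 dx + ∫_π^{2π} (-9)^2 dx] = (1/(2π)) · (36π + 81π) = (36 + 81)/2 = 117/2.
So Σ_{n ∈ Z} |c_n|^2 = 117/2.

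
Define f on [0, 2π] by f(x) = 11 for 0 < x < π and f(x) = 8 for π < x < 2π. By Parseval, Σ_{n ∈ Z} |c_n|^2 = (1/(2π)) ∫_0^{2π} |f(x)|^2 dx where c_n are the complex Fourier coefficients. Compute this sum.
Σ |c_n|^2 = 185/2

Parseval equates the L^2 energy of f (normalised by 1/(2π)) with the ℓ^2 sum of its Fourier coefficients: (1/(2π)) ∫_0^{2π} |f|^2 = Σ |c_n|^2.
Compute the left side: (1/(2π)) [∫_0^π 11^2 dx + ∫_π^{2π} 8^2 dx] = (1/(2π)) · (121π + 64π) = (121 + 64)/2 = 185/2.
So Σ_{n ∈ Z} |c_n|^2 = 185/2.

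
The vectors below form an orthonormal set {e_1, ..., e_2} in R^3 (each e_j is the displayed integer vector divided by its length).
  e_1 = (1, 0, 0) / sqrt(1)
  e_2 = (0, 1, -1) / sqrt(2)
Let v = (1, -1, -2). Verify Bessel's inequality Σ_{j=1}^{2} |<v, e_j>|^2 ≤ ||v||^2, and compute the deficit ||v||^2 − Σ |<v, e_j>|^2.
Σ |<v, e_j>|^2 = 3/2; ||v||^2 = 6; deficit = 9/2

Write each e_j = u_j / sqrt(<u_j, u_j>) where u_j is the displayed integer vector. Then <v, e_j> = <v, u_j> / sqrt(<u_j, u_j>), so |<v, e_j>|^2 = <v, u_j>^2 / <u_j, u_j>.
Coefficients: <v, e_1> = 1/sqrt(1), <v, e_2> = 1/sqrt(2).
Square and sum: Σ |<v, e_j>|^2 = 3/2.
Compute ||v||^2 = v·v = 6.
Deficit = 6 − 3/2 = 9/2 ≥ 0, confirming Bessel's inequality. (The deficit equals ||v − Σ <v,e_j> e_j||^2, the squared distance from v to span{e_j}.)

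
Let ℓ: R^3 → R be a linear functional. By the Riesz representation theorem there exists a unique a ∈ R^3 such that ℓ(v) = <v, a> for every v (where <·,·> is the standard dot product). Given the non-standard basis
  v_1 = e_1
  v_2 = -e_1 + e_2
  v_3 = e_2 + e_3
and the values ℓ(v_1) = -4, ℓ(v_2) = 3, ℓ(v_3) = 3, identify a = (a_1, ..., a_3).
a = (-4, -1, 4)

Write a = (a_1, ..., a_3) in the standard basis. For each basis vector v_i, ℓ(v_i) = <v_i, a> is a linear equation in the a_j's. Collect the n equations into a matrix system V a = ℓ, where row i of V is v_i (expressed in the standard basis). Since V is invertible (lower-triangular with 1s on the diagonal, up to permutation), solve by back-substitution:
  V =
[[1, 0, 0],
 [-1, 1, 0],
 [0, 1, 1]]
  V a = (-4, 3, 3)
Solving gives a = (-4, -1, 4).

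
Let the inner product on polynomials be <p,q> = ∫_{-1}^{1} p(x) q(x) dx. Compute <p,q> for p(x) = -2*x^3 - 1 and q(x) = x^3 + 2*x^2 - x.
<p,q> = -116/105

Expand the product: p(x)·q(x) = -2*x^6 - 4*x^5 + 2*x^4 - x^3 - 2*x^2 + x.
∫_{-1}^{1} of each monomial x^k gives [2/(k+1) if k even, 0 if k odd]. Integrating term-by-term (or equivalently evaluating the antiderivative F(x) = -2*x^7/7 - 2*x^6/3 + 2*x^5/5 - x^4/4 - 2*x^3/3 + x^2/2 at the endpoints):
  F(1) − F(−1) = -407/420 − (19/140) = -116/105.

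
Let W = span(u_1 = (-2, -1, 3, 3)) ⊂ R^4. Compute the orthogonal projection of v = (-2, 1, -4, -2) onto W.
proj_W(v) = (30/23, 15/23, -45/23, -45/23)

Set up U = [u_1 | ... | u_1] ∈ R^(4×1). The projector onto W = col(U) is P = U (U^T U)^(-1) U^T.
Compute U^T U =
  [23],
and U^T v = (-15).
Solve U^T U · c = U^T v for the coefficients: c = (-15/23). The projection is proj_W(v) = U c.
Check: (v - proj_W(v)) · u_1 = 0  (should be 0).
Result: proj_W(v) = (30/23, 15/23, -45/23, -45/23).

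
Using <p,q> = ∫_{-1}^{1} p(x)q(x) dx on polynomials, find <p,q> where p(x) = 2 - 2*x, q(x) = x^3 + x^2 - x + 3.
<p,q> = 208/15

Expand the product: p(x)·q(x) = -2*x^4 + 4*x^2 - 8*x + 6.
∫_{-1}^{1} of each monomial x^k gives [2/(k+1) if k even, 0 if k odd]. Integrating term-by-term (or equivalently evaluating the antiderivative F(x) = -2*x^5/5 + 4*x^3/3 - 4*x^2 + 6*x at the endpoints):
  F(1) − F(−1) = 44/15 − (-164/15) = 208/15.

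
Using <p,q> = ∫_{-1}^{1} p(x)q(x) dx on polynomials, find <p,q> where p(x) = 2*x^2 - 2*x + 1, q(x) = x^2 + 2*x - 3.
<p,q> = -56/5

Expand the product: p(x)·q(x) = 2*x^4 + 2*x^3 - 9*x^2 + 8*x - 3.
∫_{-1}^{1} of each monomial x^k gives [2/(k+1) if k even, 0 if k odd]. Integrating term-by-term (or equivalently evaluating the antiderivative F(x) = 2*x^5/5 + x^4/2 - 3*x^3 + 4*x^2 - 3*x at the endpoints):
  F(1) − F(−1) = -11/10 − (101/10) = -56/5.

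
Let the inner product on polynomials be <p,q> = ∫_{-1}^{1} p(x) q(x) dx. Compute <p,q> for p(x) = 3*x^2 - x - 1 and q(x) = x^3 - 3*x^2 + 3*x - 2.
<p,q> = -4

Expand the product: p(x)·q(x) = 3*x^5 - 10*x^4 + 11*x^3 - 6*x^2 - x + 2.
∫_{-1}^{1} of each monomial x^k gives [2/(k+1) if k even, 0 if k odd]. Integrating term-by-term (or equivalently evaluating the antiderivative F(x) = x^6/2 - 2*x^5 + 11*x^4/4 - 2*x^3 - x^2/2 + 2*x at the endpoints):
  F(1) − F(−1) = 3/4 − (19/4) = -4.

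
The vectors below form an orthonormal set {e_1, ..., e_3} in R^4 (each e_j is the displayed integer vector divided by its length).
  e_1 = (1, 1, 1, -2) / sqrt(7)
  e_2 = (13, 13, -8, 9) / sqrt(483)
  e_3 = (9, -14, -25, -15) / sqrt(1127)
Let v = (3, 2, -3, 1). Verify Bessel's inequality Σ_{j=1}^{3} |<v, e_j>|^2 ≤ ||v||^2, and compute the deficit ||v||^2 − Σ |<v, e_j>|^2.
Σ |<v, e_j>|^2 = 3377/147; ||v||^2 = 23; deficit = 4/147

Write each e_j = u_j / sqrt(<u_j, u_j>) where u_j is the displayed integer vector. Then <v, e_j> = <v, u_j> / sqrt(<u_j, u_j>), so |<v, e_j>|^2 = <v, u_j>^2 / <u_j, u_j>.
Coefficients: <v, e_1> = 0/sqrt(7), <v, e_2> = 98/sqrt(483), <v, e_3> = 59/sqrt(1127).
Square and sum: Σ |<v, e_j>|^2 = 3377/147.
Compute ||v||^2 = v·v = 23.
Deficit = 23 − 3377/147 = 4/147 ≥ 0, confirming Bessel's inequality. (The deficit equals ||v − Σ <v,e_j> e_j||^2, the squared distance from v to span{e_j}.)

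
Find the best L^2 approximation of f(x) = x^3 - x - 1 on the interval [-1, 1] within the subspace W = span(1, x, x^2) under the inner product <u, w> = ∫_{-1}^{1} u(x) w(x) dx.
g(x) = -2*x/5 - 1

The best approximation g ∈ W is the orthogonal projection of f onto W. Writing g = a_0 + a_1 x + a_2 x^2, the coefficients solve the normal equations G · a = b where
  G_{ij} = <φ_i, φ_j> and b_i = <f, φ_i>, with φ_0 = 1, φ_1 = x, φ_2 = x^2.
G =
  [2, 0, 2/3]
  [0, 2/3, 0]
  [2/3, 0, 2/5],
b = (-2, -4/15, -2/3).
Solving gives a_0 = -1, a_1 = -2/5, a_2 = 0, so
  g(x) = -2*x/5 - 1.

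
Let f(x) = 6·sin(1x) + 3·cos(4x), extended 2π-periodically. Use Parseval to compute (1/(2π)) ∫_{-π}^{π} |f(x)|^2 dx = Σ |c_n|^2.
Σ |c_n|^2 = 45/2

Expand |f|^2 and use orthogonality of {sin(nx), cos(mx)} on [-π, π]:
  ∫_{-π}^{π} sin(nx)^2 dx = π, ∫ cos(mx)^2 dx = π, and cross terms integrate to 0.
So ∫_{-π}^{π} f(x)^2 dx = 6^2 · π + 3^2 · π = (36 + 9)π.
Divide by 2π: (36 + 9)/2 = 45/2.
By Parseval, this equals Σ |c_n|^2.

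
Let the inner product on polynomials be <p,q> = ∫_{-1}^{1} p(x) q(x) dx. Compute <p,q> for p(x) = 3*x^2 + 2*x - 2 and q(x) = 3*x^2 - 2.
<p,q> = 18/5

Expand the product: p(x)·q(x) = 9*x^4 + 6*x^3 - 12*x^2 - 4*x + 4.
∫_{-1}^{1} of each monomial x^k gives [2/(k+1) if k even, 0 if k odd]. Integrating term-by-term (or equivalently evaluating the antiderivative F(x) = 9*x^5/5 + 3*x^4/2 - 4*x^3 - 2*x^2 + 4*x at the endpoints):
  F(1) − F(−1) = 13/10 − (-23/10) = 18/5.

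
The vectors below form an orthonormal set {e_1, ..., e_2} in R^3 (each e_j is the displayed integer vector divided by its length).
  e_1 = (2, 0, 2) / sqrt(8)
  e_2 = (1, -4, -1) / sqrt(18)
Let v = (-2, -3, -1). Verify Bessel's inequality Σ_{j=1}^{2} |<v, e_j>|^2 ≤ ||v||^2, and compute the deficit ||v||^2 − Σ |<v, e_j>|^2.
Σ |<v, e_j>|^2 = 101/9; ||v||^2 = 14; deficit = 25/9

Write each e_j = u_j / sqrt(<u_j, u_j>) where u_j is the displayed integer vector. Then <v, e_j> = <v, u_j> / sqrt(<u_j, u_j>), so |<v, e_j>|^2 = <v, u_j>^2 / <u_j, u_j>.
Coefficients: <v, e_1> = -6/sqrt(8), <v, e_2> = 11/sqrt(18).
Square and sum: Σ |<v, e_j>|^2 = 101/9.
Compute ||v||^2 = v·v = 14.
Deficit = 14 − 101/9 = 25/9 ≥ 0, confirming Bessel's inequality. (The deficit equals ||v − Σ <v,e_j> e_j||^2, the squared distance from v to span{e_j}.)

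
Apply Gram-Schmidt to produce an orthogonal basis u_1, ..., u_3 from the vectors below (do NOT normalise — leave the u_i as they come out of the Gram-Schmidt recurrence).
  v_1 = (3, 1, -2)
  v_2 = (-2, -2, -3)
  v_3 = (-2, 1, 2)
Orthogonal basis:
  u_1 = (3, 1, -2)
  u_2 = (-11/7, -13/7, -23/7)
  u_3 = (-133/234, 19/18, -38/117)

Apply the Gram-Schmidt recurrence
  u_1 = v_1
  u_i = v_i − Σ_{j<i} ((v_i · u_j) / (u_j · u_j)) · u_j.

Step by step this gives:
  u_1 = (3, 1, -2)
  u_2 = (-11/7, -13/7, -23/7)
  u_3 = (-133/234, 19/18, -38/117)

Orthogonality check:
  u_2 · u_1 = 0 (should be 0)
  u_3 · u_1 = 0 (should be 0)
  u_3 · u_2 = 0 (should be 0)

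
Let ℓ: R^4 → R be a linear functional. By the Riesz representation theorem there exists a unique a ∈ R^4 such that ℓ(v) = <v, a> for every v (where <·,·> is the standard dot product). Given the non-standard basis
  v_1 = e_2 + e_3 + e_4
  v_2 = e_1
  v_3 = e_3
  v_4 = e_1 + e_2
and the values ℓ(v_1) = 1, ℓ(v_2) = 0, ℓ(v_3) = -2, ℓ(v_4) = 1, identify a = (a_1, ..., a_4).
a = (0, 1, -2, 2)

Write a = (a_1, ..., a_4) in the standard basis. For each basis vector v_i, ℓ(v_i) = <v_i, a> is a linear equation in the a_j's. Collect the n equations into a matrix system V a = ℓ, where row i of V is v_i (expressed in the standard basis). Since V is invertible (lower-triangular with 1s on the diagonal, up to permutation), solve by back-substitution:
  V =
[[0, 1, 1, 1],
 [1, 0, 0, 0],
 [0, 0, 1, 0],
 [1, 1, 0, 0]]
  V a = (1, 0, -2, 1)
Solving gives a = (0, 1, -2, 2).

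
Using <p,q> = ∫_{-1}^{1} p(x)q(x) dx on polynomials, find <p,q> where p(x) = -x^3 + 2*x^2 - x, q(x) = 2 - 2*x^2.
<p,q> = 16/15

Expand the product: p(x)·q(x) = 2*x^5 - 4*x^4 + 4*x^2 - 2*x.
∫_{-1}^{1} of each monomial x^k gives [2/(k+1) if k even, 0 if k odd]. Integrating term-by-term (or equivalently evaluating the antiderivative F(x) = x^6/3 - 4*x^5/5 + 4*x^3/3 - x^2 at the endpoints):
  F(1) − F(−1) = -2/15 − (-6/5) = 16/15.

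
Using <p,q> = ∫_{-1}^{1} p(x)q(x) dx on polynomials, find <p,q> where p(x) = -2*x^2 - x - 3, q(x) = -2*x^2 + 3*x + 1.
<p,q> = -56/15

Expand the product: p(x)·q(x) = 4*x^4 - 4*x^3 + x^2 - 10*x - 3.
∫_{-1}^{1} of each monomial x^k gives [2/(k+1) if k even, 0 if k odd]. Integrating term-by-term (or equivalently evaluating the antiderivative F(x) = 4*x^5/5 - x^4 + x^3/3 - 5*x^2 - 3*x at the endpoints):
  F(1) − F(−1) = -118/15 − (-62/15) = -56/15.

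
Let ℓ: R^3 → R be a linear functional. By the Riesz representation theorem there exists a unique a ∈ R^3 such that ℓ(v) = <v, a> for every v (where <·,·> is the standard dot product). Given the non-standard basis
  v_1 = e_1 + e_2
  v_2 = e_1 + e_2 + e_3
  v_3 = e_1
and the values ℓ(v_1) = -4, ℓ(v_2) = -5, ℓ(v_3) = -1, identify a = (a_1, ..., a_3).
a = (-1, -3, -1)

Write a = (a_1, ..., a_3) in the standard basis. For each basis vector v_i, ℓ(v_i) = <v_i, a> is a linear equation in the a_j's. Collect the n equations into a matrix system V a = ℓ, where row i of V is v_i (expressed in the standard basis). Since V is invertible (lower-triangular with 1s on the diagonal, up to permutation), solve by back-substitution:
  V =
[[1, 1, 0],
 [1, 1, 1],
 [1, 0, 0]]
  V a = (-4, -5, -1)
Solving gives a = (-1, -3, -1).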